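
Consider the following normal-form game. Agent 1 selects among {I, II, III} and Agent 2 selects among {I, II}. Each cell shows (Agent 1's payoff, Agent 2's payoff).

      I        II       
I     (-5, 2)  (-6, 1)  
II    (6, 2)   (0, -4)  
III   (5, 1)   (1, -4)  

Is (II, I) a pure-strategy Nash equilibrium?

Holding Agent 2 at I: Agent 1 gets 6 from II, versus -5 from I, 5 from III. No profitable deviation for Agent 1.
Holding Agent 1 at II: Agent 2 gets 2 from I, versus -4 from II. No profitable deviation for Agent 2 either.

Yes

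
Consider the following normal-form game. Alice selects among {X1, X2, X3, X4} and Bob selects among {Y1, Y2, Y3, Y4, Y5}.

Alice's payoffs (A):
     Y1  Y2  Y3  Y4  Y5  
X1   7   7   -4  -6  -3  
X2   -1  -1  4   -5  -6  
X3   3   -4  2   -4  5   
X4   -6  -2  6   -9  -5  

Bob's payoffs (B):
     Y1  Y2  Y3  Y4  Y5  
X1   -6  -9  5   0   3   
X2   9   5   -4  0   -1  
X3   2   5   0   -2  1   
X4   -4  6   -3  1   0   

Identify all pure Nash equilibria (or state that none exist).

No pure-strategy Nash equilibrium

Check mutual best responses: a cell is a NE iff neither player can gain by unilaterally deviating.
Alice's best responses — vs Y1: X1 (payoff 7); vs Y2: X1 (payoff 7); vs Y3: X4 (payoff 6); vs Y4: X3 (payoff -4); vs Y5: X3 (payoff 5).
Bob's best responses — vs X1: Y3 (payoff 5); vs X2: Y1 (payoff 9); vs X3: Y2 (payoff 5); vs X4: Y2 (payoff 6).
No cell has both players best-responding. For instance, Alice's best reply to Y1 is X1, but against X1 Bob prefers Y3 over Y1.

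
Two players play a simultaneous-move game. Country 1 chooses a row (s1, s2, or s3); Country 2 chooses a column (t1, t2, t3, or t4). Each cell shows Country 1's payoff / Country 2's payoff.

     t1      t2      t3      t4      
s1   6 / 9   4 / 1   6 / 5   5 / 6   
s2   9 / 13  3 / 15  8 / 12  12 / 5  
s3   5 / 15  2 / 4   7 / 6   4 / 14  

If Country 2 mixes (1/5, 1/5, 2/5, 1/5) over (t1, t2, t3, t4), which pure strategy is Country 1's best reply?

s2

Country 1's best reply maximizes expected payoff against the mix.
s1: (1/5)·6 + (1/5)·4 + (2/5)·6 + (1/5)·5 = 27/5
s2: (1/5)·9 + (1/5)·3 + (2/5)·8 + (1/5)·12 = 8
s3: (1/5)·5 + (1/5)·2 + (2/5)·7 + (1/5)·4 = 5
Highest expected payoff is 8, from s2.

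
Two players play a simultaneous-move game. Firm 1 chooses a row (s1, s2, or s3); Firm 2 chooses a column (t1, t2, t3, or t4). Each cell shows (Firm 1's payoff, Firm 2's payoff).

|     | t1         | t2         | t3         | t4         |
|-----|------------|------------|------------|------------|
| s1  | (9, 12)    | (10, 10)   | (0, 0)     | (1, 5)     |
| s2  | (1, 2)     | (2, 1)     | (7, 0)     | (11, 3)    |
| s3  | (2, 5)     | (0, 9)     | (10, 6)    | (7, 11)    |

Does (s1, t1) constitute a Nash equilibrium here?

Holding Firm 2 at t1: Firm 1 gets 9 from s1, versus 1 from s2, 2 from s3. No profitable deviation for Firm 1.
Holding Firm 1 at s1: Firm 2 gets 12 from t1, versus 10 from t2, 0 from t3, 5 from t4. No profitable deviation for Firm 2 either.

Yes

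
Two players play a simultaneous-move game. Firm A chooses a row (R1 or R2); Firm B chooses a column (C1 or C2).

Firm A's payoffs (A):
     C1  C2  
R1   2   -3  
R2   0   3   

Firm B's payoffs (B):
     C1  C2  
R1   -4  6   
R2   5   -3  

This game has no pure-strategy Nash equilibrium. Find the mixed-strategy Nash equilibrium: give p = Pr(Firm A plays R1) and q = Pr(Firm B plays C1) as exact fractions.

p = 4/9, q = 3/4

Each player's mixing probability is pinned down by making the *other* player indifferent.
Firm B indifferent between C1 and C2: p·(-4) + (1−p)·5 = p·6 + (1−p)·(-3) ⟹ 5 + (-9)p = (-3) + 9p ⟹ p = 4/9.
Firm A indifferent between R1 and R2: q·2 + (1−q)·(-3) = q·0 + (1−q)·3 ⟹ (-3) + 5q = 3 + (-3)q ⟹ q = 3/4.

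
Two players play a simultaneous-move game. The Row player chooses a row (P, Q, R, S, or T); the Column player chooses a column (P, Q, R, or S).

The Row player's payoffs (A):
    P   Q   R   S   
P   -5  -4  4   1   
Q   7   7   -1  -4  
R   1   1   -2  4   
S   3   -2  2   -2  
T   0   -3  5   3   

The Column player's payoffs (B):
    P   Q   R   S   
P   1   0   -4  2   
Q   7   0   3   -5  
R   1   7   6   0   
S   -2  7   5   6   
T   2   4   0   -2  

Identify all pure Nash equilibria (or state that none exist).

(Q, P)

Find each player's best response to every opponent strategy; NE are the intersections.
The Row player's best responses — vs P: Q (payoff 7); vs Q: Q (payoff 7); vs R: T (payoff 5); vs S: R (payoff 4).
The Column player's best responses — vs P: S (payoff 2); vs Q: P (payoff 7); vs R: Q (payoff 7); vs S: Q (payoff 7); vs T: Q (payoff 4).
The only mutual best response is (Q, P); neither player gains by switching there.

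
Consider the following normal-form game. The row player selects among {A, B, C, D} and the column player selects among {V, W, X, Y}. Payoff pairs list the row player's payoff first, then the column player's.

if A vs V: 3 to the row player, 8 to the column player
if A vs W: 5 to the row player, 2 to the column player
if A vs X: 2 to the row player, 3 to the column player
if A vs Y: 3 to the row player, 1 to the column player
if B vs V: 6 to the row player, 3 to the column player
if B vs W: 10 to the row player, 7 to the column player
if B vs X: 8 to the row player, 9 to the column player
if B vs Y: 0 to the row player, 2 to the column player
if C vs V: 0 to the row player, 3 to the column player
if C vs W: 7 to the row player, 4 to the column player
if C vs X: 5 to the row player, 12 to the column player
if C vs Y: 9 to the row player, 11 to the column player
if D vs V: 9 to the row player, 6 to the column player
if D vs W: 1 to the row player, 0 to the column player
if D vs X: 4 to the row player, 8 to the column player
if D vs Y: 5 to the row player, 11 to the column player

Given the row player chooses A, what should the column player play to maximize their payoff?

V

With the row player fixed at A, the column player's payoffs are: V → 8, W → 2, X → 3, Y → 1.
The maximum is 8, achieved by V.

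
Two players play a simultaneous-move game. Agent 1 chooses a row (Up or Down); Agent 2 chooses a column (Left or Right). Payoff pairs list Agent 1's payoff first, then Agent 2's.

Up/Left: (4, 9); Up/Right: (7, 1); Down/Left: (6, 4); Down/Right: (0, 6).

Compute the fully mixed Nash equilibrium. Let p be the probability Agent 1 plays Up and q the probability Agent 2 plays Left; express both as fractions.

p = 1/5, q = 7/9

Each player's mixing probability is pinned down by making the *other* player indifferent.
Agent 2 indifferent between Left and Right: p·9 + (1−p)·4 = p·1 + (1−p)·6 ⟹ 4 + 5p = 6 + (-5)p ⟹ p = 1/5.
Agent 1 indifferent between Up and Down: q·4 + (1−q)·7 = q·6 + (1−q)·0 ⟹ 7 + (-3)q = 0 + 6q ⟹ q = 7/9.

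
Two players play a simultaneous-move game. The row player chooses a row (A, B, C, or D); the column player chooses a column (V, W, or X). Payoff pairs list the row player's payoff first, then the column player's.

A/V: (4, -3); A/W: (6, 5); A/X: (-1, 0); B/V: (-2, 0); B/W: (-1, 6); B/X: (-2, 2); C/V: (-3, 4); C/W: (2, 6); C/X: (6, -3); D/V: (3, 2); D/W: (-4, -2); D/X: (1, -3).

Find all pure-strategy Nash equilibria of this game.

Check mutual best responses: a cell is a NE iff neither player can gain by unilaterally deviating.
The row player's best responses — vs V: A (payoff 4); vs W: A (payoff 6); vs X: C (payoff 6).
The column player's best responses — vs A: W (payoff 5); vs B: W (payoff 6); vs C: W (payoff 6); vs D: V (payoff 2).
The only mutual best response is (A, W); neither player gains by switching there.

(A, W)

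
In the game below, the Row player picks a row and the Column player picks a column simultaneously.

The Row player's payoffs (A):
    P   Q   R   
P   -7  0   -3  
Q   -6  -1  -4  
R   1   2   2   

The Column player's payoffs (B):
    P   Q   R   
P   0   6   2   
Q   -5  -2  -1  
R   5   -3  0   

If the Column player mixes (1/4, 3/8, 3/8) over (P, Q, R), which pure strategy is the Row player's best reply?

The Row player's best reply maximizes expected payoff against the mix.
P: (1/4)·(-7) + (3/8)·0 + (3/8)·(-3) = -23/8
Q: (1/4)·(-6) + (3/8)·(-1) + (3/8)·(-4) = -27/8
R: (1/4)·1 + (3/8)·2 + (3/8)·2 = 7/4
Highest expected payoff is 7/4, from R.

R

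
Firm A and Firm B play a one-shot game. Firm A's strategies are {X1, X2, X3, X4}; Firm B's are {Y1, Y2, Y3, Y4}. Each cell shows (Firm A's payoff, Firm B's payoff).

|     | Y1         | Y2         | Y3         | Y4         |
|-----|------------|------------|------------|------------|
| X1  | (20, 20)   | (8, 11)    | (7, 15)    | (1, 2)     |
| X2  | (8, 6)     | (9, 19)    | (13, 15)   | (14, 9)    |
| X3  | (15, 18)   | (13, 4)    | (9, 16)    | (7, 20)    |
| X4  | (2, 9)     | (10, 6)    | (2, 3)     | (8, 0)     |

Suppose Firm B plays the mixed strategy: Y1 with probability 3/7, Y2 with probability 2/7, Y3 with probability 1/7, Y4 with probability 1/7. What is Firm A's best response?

X3

Firm A's best reply maximizes expected payoff against the mix.
X1: (3/7)·20 + (2/7)·8 + (1/7)·7 + (1/7)·1 = 12
X2: (3/7)·8 + (2/7)·9 + (1/7)·13 + (1/7)·14 = 69/7
X3: (3/7)·15 + (2/7)·13 + (1/7)·9 + (1/7)·7 = 87/7
X4: (3/7)·2 + (2/7)·10 + (1/7)·2 + (1/7)·8 = 36/7
Highest expected payoff is 87/7, from X3.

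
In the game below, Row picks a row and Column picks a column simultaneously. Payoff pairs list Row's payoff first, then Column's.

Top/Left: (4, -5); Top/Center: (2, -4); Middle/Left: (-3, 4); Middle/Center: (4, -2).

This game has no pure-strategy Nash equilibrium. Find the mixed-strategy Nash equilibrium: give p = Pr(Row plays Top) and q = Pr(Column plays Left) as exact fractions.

Each player's mixing probability is pinned down by making the *other* player indifferent.
Column indifferent between Left and Center: p·(-5) + (1−p)·4 = p·(-4) + (1−p)·(-2) ⟹ 4 + (-9)p = (-2) + (-2)p ⟹ p = 6/7.
Row indifferent between Top and Middle: q·4 + (1−q)·2 = q·(-3) + (1−q)·4 ⟹ 2 + 2q = 4 + (-7)q ⟹ q = 2/9.

p = 6/7, q = 2/9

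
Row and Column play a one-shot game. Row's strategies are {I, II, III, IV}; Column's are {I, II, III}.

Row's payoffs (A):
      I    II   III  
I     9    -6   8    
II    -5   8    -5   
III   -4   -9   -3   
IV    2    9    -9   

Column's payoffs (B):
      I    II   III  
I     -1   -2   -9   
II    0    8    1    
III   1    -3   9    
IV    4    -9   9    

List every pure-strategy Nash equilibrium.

(I, I)

Find each player's best response to every opponent strategy; NE are the intersections.
Row's best responses — vs I: I (payoff 9); vs II: IV (payoff 9); vs III: I (payoff 8).
Column's best responses — vs I: I (payoff -1); vs II: II (payoff 8); vs III: III (payoff 9); vs IV: III (payoff 9).
The only mutual best response is (I, I); neither player gains by switching there.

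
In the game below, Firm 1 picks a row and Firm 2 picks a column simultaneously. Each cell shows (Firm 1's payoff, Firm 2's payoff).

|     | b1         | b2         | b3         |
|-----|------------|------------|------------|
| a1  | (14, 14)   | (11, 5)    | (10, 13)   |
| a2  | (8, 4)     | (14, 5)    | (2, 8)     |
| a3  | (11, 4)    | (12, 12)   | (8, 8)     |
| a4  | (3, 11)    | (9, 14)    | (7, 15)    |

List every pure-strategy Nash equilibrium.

A profile is a Nash equilibrium when each player is best-responding to the other.
Firm 1's best responses — vs b1: a1 (payoff 14); vs b2: a2 (payoff 14); vs b3: a1 (payoff 10).
Firm 2's best responses — vs a1: b1 (payoff 14); vs a2: b3 (payoff 8); vs a3: b2 (payoff 12); vs a4: b3 (payoff 15).
The only mutual best response is (a1, b1); neither player gains by switching there.

(a1, b1)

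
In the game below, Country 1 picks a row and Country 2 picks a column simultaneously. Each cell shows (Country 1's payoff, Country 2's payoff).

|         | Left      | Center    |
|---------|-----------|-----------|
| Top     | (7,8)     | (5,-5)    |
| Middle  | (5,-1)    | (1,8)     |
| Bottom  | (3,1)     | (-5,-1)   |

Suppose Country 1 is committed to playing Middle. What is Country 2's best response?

Center

With Country 1 fixed at Middle, Country 2's payoffs are: Left → -1, Center → 8.
The maximum is 8, achieved by Center.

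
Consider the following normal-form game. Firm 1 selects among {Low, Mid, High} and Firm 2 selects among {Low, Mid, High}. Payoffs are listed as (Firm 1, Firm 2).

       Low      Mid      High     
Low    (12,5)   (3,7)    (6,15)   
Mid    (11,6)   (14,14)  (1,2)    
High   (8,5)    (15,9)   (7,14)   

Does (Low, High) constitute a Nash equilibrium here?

Holding Firm 2 at High: Firm 1 gets 6 from Low but could get 7 by switching to High. Firm 1 has a profitable deviation.

No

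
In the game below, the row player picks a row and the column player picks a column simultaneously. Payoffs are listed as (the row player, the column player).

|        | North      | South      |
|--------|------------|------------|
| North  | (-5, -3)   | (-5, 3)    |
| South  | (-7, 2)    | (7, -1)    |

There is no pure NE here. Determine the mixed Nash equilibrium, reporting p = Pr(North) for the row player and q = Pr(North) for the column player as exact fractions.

p = 1/3, q = 6/7

Each player's mixing probability is pinned down by making the *other* player indifferent.
The column player indifferent between North and South: p·(-3) + (1−p)·2 = p·3 + (1−p)·(-1) ⟹ 2 + (-5)p = (-1) + 4p ⟹ p = 1/3.
The row player indifferent between North and South: q·(-5) + (1−q)·(-5) = q·(-7) + (1−q)·7 ⟹ (-5) + 0q = 7 + (-14)q ⟹ q = 6/7.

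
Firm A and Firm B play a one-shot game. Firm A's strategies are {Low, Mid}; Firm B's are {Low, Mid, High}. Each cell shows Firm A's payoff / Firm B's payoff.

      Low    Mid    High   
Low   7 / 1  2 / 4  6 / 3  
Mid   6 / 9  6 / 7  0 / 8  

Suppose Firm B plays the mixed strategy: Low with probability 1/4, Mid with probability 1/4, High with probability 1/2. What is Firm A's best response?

Low

Firm A's best reply maximizes expected payoff against the mix.
Low: (1/4)·7 + (1/4)·2 + (1/2)·6 = 21/4
Mid: (1/4)·6 + (1/4)·6 + (1/2)·0 = 3
Highest expected payoff is 21/4, from Low.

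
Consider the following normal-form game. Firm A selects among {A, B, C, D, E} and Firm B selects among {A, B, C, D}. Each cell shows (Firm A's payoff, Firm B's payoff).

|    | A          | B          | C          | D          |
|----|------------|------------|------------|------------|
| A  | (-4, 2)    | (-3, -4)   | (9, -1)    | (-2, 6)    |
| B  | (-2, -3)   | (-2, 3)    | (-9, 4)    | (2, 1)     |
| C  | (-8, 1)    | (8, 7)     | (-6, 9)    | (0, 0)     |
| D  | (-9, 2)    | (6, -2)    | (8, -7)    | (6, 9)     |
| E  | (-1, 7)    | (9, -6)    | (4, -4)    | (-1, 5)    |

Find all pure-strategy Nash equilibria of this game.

(D, D) and (E, A)

Find each player's best response to every opponent strategy; NE are the intersections.
Firm A's best responses — vs A: E (payoff -1); vs B: E (payoff 9); vs C: A (payoff 9); vs D: D (payoff 6).
Firm B's best responses — vs A: D (payoff 6); vs B: C (payoff 4); vs C: C (payoff 9); vs D: D (payoff 9); vs E: A (payoff 7).
Mutual best responses occur at (D, D) and (E, A); at each, neither player gains by switching.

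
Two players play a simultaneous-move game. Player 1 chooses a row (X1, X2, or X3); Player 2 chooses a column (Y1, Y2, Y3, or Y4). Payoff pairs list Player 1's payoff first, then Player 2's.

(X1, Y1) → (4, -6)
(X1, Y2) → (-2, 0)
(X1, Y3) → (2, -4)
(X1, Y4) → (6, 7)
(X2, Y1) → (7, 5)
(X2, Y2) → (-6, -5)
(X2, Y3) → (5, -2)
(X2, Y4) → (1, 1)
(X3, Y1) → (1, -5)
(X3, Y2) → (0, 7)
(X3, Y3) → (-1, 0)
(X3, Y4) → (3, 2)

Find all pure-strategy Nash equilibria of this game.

Check mutual best responses: a cell is a NE iff neither player can gain by unilaterally deviating.
Player 1's best responses — vs Y1: X2 (payoff 7); vs Y2: X3 (payoff 0); vs Y3: X2 (payoff 5); vs Y4: X1 (payoff 6).
Player 2's best responses — vs X1: Y4 (payoff 7); vs X2: Y1 (payoff 5); vs X3: Y2 (payoff 7).
Mutual best responses occur at (X1, Y4), (X2, Y1), and (X3, Y2); at each, neither player gains by switching.

(X1, Y4), (X2, Y1), and (X3, Y2)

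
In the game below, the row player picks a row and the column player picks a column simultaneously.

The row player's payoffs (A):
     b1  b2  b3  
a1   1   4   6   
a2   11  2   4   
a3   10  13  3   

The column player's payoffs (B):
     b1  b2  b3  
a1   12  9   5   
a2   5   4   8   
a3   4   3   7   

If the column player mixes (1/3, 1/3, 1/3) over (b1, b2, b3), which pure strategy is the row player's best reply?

a3

Compute the row player's expected payoff from each pure strategy against the given mix.
a1: (1/3)·1 + (1/3)·4 + (1/3)·6 = 11/3
a2: (1/3)·11 + (1/3)·2 + (1/3)·4 = 17/3
a3: (1/3)·10 + (1/3)·13 + (1/3)·3 = 26/3
Highest expected payoff is 26/3, from a3.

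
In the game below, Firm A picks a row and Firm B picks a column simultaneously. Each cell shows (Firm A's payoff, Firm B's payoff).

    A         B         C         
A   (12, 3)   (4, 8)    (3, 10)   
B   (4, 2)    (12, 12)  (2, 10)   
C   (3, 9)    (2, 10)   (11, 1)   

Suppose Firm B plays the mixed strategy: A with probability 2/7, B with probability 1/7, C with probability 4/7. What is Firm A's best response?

C

Firm A's best reply maximizes expected payoff against the mix.
A: (2/7)·12 + (1/7)·4 + (4/7)·3 = 40/7
B: (2/7)·4 + (1/7)·12 + (4/7)·2 = 4
C: (2/7)·3 + (1/7)·2 + (4/7)·11 = 52/7
Highest expected payoff is 52/7, from C.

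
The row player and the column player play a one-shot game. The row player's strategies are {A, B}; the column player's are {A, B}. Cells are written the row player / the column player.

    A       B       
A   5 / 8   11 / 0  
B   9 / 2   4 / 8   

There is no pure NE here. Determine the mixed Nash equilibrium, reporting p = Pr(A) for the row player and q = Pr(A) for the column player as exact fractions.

In a mixed NE each player is indifferent between their pure strategies, so the opponent's mix sets the indifference.
The column player indifferent between A and B: p·8 + (1−p)·2 = p·0 + (1−p)·8 ⟹ 2 + 6p = 8 + (-8)p ⟹ p = 3/7.
The row player indifferent between A and B: q·5 + (1−q)·11 = q·9 + (1−q)·4 ⟹ 11 + (-6)q = 4 + 5q ⟹ q = 7/11.

p = 3/7, q = 7/11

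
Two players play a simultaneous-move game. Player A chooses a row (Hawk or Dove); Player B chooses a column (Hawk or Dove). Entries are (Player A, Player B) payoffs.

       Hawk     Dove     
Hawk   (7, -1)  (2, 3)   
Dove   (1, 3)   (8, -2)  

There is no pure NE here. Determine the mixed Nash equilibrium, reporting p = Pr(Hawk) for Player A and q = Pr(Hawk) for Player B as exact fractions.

Each player's mixing probability is pinned down by making the *other* player indifferent.
Player B indifferent between Hawk and Dove: p·(-1) + (1−p)·3 = p·3 + (1−p)·(-2) ⟹ 3 + (-4)p = (-2) + 5p ⟹ p = 5/9.
Player A indifferent between Hawk and Dove: q·7 + (1−q)·2 = q·1 + (1−q)·8 ⟹ 2 + 5q = 8 + (-7)q ⟹ q = 1/2.

p = 5/9, q = 1/2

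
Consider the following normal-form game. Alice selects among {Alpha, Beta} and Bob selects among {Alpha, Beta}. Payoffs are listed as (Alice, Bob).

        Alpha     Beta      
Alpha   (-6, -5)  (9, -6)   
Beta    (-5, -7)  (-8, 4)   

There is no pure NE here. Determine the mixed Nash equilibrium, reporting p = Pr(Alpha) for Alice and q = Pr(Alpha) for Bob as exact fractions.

p = 11/12, q = 17/18

Each player's mixing probability is pinned down by making the *other* player indifferent.
Bob indifferent between Alpha and Beta: p·(-5) + (1−p)·(-7) = p·(-6) + (1−p)·4 ⟹ (-7) + 2p = 4 + (-10)p ⟹ p = 11/12.
Alice indifferent between Alpha and Beta: q·(-6) + (1−q)·9 = q·(-5) + (1−q)·(-8) ⟹ 9 + (-15)q = (-8) + 3q ⟹ q = 17/18.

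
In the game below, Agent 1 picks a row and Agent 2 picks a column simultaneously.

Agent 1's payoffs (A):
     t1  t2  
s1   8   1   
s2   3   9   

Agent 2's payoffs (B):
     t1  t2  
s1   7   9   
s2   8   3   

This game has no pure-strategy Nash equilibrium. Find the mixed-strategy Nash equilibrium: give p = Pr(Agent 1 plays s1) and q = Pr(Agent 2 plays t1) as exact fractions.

p = 5/7, q = 8/13

Each player's mixing probability is pinned down by making the *other* player indifferent.
Agent 2 indifferent between t1 and t2: p·7 + (1−p)·8 = p·9 + (1−p)·3 ⟹ 8 + (-1)p = 3 + 6p ⟹ p = 5/7.
Agent 1 indifferent between s1 and s2: q·8 + (1−q)·1 = q·3 + (1−q)·9 ⟹ 1 + 7q = 9 + (-6)q ⟹ q = 8/13.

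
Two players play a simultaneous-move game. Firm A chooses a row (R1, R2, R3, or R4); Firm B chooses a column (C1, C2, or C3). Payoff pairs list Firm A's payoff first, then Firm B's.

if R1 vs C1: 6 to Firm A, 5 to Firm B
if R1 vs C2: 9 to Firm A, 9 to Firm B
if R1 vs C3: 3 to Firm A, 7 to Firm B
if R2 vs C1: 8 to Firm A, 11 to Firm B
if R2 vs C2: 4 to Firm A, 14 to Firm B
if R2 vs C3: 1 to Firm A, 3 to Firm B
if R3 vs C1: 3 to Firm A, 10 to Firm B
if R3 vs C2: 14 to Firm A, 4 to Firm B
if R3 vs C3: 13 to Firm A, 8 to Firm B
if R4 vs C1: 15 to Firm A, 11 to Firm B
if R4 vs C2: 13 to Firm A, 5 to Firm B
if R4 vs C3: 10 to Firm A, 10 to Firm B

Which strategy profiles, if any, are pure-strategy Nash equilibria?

(R4, C1)

Check mutual best responses: a cell is a NE iff neither player can gain by unilaterally deviating.
Firm A's best responses — vs C1: R4 (payoff 15); vs C2: R3 (payoff 14); vs C3: R3 (payoff 13).
Firm B's best responses — vs R1: C2 (payoff 9); vs R2: C2 (payoff 14); vs R3: C1 (payoff 10); vs R4: C1 (payoff 11).
The only mutual best response is (R4, C1); neither player gains by switching there.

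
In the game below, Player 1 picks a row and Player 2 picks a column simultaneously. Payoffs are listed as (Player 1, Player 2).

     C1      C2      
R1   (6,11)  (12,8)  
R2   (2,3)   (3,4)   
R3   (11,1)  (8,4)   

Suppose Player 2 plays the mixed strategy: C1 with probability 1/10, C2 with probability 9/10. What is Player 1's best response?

Compute Player 1's expected payoff from each pure strategy against the given mix.
R1: (1/10)·6 + (9/10)·12 = 57/5
R2: (1/10)·2 + (9/10)·3 = 29/10
R3: (1/10)·11 + (9/10)·8 = 83/10
Highest expected payoff is 57/5, from R1.

R1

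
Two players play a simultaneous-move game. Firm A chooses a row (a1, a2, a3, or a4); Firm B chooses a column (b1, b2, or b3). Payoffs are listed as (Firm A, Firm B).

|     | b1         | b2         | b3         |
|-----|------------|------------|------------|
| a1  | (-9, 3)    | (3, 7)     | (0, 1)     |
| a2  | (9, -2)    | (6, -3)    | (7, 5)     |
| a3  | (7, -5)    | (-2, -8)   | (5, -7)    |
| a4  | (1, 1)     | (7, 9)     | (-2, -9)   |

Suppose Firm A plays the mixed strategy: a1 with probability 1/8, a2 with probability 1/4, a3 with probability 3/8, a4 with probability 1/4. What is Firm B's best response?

b2

Firm B's best reply maximizes expected payoff against the mix.
b1: (1/8)·3 + (1/4)·(-2) + (3/8)·(-5) + (1/4)·1 = -7/4
b2: (1/8)·7 + (1/4)·(-3) + (3/8)·(-8) + (1/4)·9 = -5/8
b3: (1/8)·1 + (1/4)·5 + (3/8)·(-7) + (1/4)·(-9) = -7/2
Highest expected payoff is -5/8, from b2.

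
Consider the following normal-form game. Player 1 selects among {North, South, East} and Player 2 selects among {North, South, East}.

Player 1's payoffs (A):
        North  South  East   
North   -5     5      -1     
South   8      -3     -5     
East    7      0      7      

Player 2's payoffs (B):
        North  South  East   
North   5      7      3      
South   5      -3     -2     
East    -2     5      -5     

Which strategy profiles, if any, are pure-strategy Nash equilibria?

A profile is a Nash equilibrium when each player is best-responding to the other.
Player 1's best responses — vs North: South (payoff 8); vs South: North (payoff 5); vs East: East (payoff 7).
Player 2's best responses — vs North: South (payoff 7); vs South: North (payoff 5); vs East: South (payoff 5).
Mutual best responses occur at (North, South) and (South, North); at each, neither player gains by switching.

(North, South) and (South, North)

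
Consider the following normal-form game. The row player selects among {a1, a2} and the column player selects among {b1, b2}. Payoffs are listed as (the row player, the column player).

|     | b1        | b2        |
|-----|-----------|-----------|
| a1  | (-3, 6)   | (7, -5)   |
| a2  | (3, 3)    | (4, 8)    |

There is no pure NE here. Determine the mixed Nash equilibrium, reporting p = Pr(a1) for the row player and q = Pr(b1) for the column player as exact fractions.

p = 5/16, q = 1/3

In a mixed NE each player is indifferent between their pure strategies, so the opponent's mix sets the indifference.
The column player indifferent between b1 and b2: p·6 + (1−p)·3 = p·(-5) + (1−p)·8 ⟹ 3 + 3p = 8 + (-13)p ⟹ p = 5/16.
The row player indifferent between a1 and a2: q·(-3) + (1−q)·7 = q·3 + (1−q)·4 ⟹ 7 + (-10)q = 4 + (-1)q ⟹ q = 1/3.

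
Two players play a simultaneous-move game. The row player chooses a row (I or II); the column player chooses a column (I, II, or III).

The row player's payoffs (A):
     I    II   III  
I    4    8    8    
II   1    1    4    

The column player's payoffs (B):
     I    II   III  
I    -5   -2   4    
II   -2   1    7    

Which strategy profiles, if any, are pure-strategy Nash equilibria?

Find each player's best response to every opponent strategy; NE are the intersections.
The row player's best responses — vs I: I (payoff 4); vs II: I (payoff 8); vs III: I (payoff 8).
The column player's best responses — vs I: III (payoff 4); vs II: III (payoff 7).
The only mutual best response is (I, III); neither player gains by switching there.

(I, III)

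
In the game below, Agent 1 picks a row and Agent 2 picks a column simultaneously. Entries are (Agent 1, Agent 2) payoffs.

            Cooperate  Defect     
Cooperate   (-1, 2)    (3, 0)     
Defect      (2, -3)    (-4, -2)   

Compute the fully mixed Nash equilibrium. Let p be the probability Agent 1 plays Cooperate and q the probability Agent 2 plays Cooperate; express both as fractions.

p = 1/3, q = 7/10

In a mixed NE each player is indifferent between their pure strategies, so the opponent's mix sets the indifference.
Agent 2 indifferent between Cooperate and Defect: p·2 + (1−p)·(-3) = p·0 + (1−p)·(-2) ⟹ (-3) + 5p = (-2) + 2p ⟹ p = 1/3.
Agent 1 indifferent between Cooperate and Defect: q·(-1) + (1−q)·3 = q·2 + (1−q)·(-4) ⟹ 3 + (-4)q = (-4) + 6q ⟹ q = 7/10.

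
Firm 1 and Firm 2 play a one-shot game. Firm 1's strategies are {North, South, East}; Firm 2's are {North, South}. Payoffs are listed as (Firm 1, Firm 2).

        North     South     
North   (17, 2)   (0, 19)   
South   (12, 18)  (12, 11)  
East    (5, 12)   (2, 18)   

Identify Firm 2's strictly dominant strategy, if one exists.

No strictly dominant strategy

Check whether one of Firm 2's strategies beats all alternatives regardless of what the opponent does.
North is not dominant: against North, South gives 19 > 2.
South is not dominant: against South, North gives 18 > 11.
No single strategy is best against every opponent action.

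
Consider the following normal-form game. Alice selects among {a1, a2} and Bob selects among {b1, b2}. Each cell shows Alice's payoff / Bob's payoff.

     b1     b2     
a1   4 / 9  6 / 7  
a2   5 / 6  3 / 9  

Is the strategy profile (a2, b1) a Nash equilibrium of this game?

Holding Bob at b1: Alice gets 5 from a2, versus 4 from a1. No profitable deviation for Alice.
Holding Alice at a2: Bob gets 6 from b1 but could get 9 by switching to b2. Bob has a profitable deviation.

No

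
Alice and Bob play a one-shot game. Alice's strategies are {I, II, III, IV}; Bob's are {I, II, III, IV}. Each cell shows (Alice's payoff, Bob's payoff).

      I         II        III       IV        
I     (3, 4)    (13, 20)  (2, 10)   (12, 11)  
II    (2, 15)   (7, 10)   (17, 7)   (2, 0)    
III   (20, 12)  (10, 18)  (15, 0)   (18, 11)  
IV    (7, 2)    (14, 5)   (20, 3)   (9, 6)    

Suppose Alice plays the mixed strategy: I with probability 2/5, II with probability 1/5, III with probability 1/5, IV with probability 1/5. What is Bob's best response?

II

Bob's best reply maximizes expected payoff against the mix.
I: (2/5)·4 + (1/5)·15 + (1/5)·12 + (1/5)·2 = 37/5
II: (2/5)·20 + (1/5)·10 + (1/5)·18 + (1/5)·5 = 73/5
III: (2/5)·10 + (1/5)·7 + (1/5)·0 + (1/5)·3 = 6
IV: (2/5)·11 + (1/5)·0 + (1/5)·11 + (1/5)·6 = 39/5
Highest expected payoff is 73/5, from II.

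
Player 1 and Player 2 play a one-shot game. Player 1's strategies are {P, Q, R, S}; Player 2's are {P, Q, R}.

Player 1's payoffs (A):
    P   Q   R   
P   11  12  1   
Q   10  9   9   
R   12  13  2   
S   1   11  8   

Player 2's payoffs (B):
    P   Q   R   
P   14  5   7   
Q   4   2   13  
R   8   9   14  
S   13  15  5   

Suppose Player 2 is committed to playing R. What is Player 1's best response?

With Player 2 fixed at R, Player 1's payoffs are: P → 1, Q → 9, R → 2, S → 8.
The maximum is 9, achieved by Q.

Q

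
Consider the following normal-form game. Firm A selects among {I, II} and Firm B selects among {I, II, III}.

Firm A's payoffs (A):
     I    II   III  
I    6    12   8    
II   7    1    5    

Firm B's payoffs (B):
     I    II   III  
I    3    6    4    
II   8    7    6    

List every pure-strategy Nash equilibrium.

(I, II) and (II, I)

A profile is a Nash equilibrium when each player is best-responding to the other.
Firm A's best responses — vs I: II (payoff 7); vs II: I (payoff 12); vs III: I (payoff 8).
Firm B's best responses — vs I: II (payoff 6); vs II: I (payoff 8).
Mutual best responses occur at (I, II) and (II, I); at each, neither player gains by switching.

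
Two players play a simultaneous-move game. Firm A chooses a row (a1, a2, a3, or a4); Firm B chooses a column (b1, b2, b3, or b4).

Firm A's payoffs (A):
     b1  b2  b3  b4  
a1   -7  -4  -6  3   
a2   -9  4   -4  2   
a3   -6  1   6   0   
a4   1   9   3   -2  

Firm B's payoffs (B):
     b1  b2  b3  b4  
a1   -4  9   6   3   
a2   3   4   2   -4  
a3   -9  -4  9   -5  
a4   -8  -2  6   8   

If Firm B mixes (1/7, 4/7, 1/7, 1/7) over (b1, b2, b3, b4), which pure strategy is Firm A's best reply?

Compute Firm A's expected payoff from each pure strategy against the given mix.
a1: (1/7)·(-7) + (4/7)·(-4) + (1/7)·(-6) + (1/7)·3 = -26/7
a2: (1/7)·(-9) + (4/7)·4 + (1/7)·(-4) + (1/7)·2 = 5/7
a3: (1/7)·(-6) + (4/7)·1 + (1/7)·6 + (1/7)·0 = 4/7
a4: (1/7)·1 + (4/7)·9 + (1/7)·3 + (1/7)·(-2) = 38/7
Highest expected payoff is 38/7, from a4.

a4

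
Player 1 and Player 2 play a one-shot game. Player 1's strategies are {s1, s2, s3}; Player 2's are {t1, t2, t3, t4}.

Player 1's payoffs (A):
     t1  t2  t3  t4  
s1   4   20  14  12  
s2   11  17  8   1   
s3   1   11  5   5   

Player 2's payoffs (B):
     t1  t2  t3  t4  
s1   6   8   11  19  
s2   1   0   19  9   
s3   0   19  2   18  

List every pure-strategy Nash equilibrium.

A profile is a Nash equilibrium when each player is best-responding to the other.
Player 1's best responses — vs t1: s2 (payoff 11); vs t2: s1 (payoff 20); vs t3: s1 (payoff 14); vs t4: s1 (payoff 12).
Player 2's best responses — vs s1: t4 (payoff 19); vs s2: t3 (payoff 19); vs s3: t2 (payoff 19).
The only mutual best response is (s1, t4); neither player gains by switching there.

(s1, t4)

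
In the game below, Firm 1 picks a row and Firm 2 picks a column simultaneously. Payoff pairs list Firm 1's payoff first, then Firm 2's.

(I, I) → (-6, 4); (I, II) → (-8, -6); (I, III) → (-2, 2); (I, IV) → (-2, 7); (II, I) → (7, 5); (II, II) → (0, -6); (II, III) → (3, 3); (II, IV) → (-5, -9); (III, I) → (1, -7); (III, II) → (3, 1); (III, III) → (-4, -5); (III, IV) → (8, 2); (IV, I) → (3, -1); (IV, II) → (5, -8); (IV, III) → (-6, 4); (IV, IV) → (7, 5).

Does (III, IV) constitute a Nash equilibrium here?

Holding Firm 2 at IV: Firm 1 gets 8 from III, versus -2 from I, -5 from II, 7 from IV. No profitable deviation for Firm 1.
Holding Firm 1 at III: Firm 2 gets 2 from IV, versus -7 from I, 1 from II, -5 from III. No profitable deviation for Firm 2 either.

Yes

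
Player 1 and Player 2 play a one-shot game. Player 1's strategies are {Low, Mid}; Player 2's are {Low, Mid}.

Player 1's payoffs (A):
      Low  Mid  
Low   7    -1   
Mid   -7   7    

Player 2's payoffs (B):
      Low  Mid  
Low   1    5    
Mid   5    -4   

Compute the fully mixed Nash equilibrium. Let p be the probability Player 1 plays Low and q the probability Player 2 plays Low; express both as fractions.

Each player's mixing probability is pinned down by making the *other* player indifferent.
Player 2 indifferent between Low and Mid: p·1 + (1−p)·5 = p·5 + (1−p)·(-4) ⟹ 5 + (-4)p = (-4) + 9p ⟹ p = 9/13.
Player 1 indifferent between Low and Mid: q·7 + (1−q)·(-1) = q·(-7) + (1−q)·7 ⟹ (-1) + 8q = 7 + (-14)q ⟹ q = 4/11.

p = 9/13, q = 4/11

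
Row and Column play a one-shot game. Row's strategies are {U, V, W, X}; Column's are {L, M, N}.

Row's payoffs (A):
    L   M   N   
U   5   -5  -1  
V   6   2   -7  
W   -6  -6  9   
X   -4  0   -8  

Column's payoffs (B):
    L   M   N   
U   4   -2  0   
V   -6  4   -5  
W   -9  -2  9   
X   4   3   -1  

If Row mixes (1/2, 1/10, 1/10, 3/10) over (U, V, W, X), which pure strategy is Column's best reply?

L

Compute Column's expected payoff from each pure strategy against the given mix.
L: (1/2)·4 + (1/10)·(-6) + (1/10)·(-9) + (3/10)·4 = 17/10
M: (1/2)·(-2) + (1/10)·4 + (1/10)·(-2) + (3/10)·3 = 1/10
N: (1/2)·0 + (1/10)·(-5) + (1/10)·9 + (3/10)·(-1) = 1/10
Highest expected payoff is 17/10, from L.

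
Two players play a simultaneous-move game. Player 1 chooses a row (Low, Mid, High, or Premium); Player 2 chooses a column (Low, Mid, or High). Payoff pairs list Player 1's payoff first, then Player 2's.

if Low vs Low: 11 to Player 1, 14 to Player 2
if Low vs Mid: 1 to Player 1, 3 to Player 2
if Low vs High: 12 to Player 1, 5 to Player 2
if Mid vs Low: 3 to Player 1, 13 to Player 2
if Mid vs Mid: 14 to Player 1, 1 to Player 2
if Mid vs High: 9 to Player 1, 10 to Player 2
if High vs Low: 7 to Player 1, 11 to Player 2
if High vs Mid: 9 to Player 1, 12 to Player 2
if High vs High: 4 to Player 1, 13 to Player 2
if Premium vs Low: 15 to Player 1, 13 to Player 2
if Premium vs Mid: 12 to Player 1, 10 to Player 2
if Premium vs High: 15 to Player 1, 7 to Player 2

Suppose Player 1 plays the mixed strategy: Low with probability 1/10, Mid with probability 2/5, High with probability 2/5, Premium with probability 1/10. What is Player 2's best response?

Low

Compute Player 2's expected payoff from each pure strategy against the given mix.
Low: (1/10)·14 + (2/5)·13 + (2/5)·11 + (1/10)·13 = 123/10
Mid: (1/10)·3 + (2/5)·1 + (2/5)·12 + (1/10)·10 = 13/2
High: (1/10)·5 + (2/5)·10 + (2/5)·13 + (1/10)·7 = 52/5
Highest expected payoff is 123/10, from Low.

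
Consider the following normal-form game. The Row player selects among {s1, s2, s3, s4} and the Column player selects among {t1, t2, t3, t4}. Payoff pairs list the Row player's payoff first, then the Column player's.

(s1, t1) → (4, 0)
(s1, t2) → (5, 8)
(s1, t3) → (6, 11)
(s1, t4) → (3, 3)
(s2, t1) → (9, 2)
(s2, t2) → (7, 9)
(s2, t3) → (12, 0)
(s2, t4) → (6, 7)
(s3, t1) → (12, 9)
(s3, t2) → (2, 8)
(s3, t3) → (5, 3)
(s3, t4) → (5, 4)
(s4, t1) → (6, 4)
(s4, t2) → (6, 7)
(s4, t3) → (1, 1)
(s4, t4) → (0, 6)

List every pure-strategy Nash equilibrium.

Find each player's best response to every opponent strategy; NE are the intersections.
The Row player's best responses — vs t1: s3 (payoff 12); vs t2: s2 (payoff 7); vs t3: s2 (payoff 12); vs t4: s2 (payoff 6).
The Column player's best responses — vs s1: t3 (payoff 11); vs s2: t2 (payoff 9); vs s3: t1 (payoff 9); vs s4: t2 (payoff 7).
Mutual best responses occur at (s2, t2) and (s3, t1); at each, neither player gains by switching.

(s2, t2) and (s3, t1)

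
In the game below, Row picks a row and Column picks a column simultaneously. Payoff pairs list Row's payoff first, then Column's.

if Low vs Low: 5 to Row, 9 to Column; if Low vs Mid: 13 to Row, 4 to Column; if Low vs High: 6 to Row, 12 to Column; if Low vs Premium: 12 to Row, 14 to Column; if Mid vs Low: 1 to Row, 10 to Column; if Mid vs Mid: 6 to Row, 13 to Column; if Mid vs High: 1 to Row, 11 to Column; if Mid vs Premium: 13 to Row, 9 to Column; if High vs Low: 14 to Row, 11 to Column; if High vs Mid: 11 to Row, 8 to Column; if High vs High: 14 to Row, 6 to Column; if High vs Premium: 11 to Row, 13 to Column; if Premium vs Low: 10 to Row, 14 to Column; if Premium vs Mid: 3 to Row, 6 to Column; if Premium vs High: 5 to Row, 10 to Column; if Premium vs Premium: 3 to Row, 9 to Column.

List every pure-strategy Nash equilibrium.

There is no pure-strategy Nash equilibrium

Check mutual best responses: a cell is a NE iff neither player can gain by unilaterally deviating.
Row's best responses — vs Low: High (payoff 14); vs Mid: Low (payoff 13); vs High: High (payoff 14); vs Premium: Mid (payoff 13).
Column's best responses — vs Low: Premium (payoff 14); vs Mid: Mid (payoff 13); vs High: Premium (payoff 13); vs Premium: Low (payoff 14).
No cell has both players best-responding. For instance, Row's best reply to Mid is Low, but against Low Column prefers Premium over Mid.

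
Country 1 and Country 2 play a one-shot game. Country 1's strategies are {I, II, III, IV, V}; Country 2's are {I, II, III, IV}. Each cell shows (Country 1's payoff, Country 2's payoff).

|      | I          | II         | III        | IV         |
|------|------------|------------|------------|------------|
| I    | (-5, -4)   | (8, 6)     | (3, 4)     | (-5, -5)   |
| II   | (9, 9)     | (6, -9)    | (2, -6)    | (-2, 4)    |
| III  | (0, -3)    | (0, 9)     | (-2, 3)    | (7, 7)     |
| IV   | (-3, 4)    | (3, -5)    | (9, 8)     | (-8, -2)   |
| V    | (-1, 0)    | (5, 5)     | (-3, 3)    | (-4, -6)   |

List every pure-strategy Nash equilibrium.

Find each player's best response to every opponent strategy; NE are the intersections.
Country 1's best responses — vs I: II (payoff 9); vs II: I (payoff 8); vs III: IV (payoff 9); vs IV: III (payoff 7).
Country 2's best responses — vs I: II (payoff 6); vs II: I (payoff 9); vs III: II (payoff 9); vs IV: III (payoff 8); vs V: II (payoff 5).
Mutual best responses occur at (I, II), (II, I), and (IV, III); at each, neither player gains by switching.

(I, II), (II, I), and (IV, III)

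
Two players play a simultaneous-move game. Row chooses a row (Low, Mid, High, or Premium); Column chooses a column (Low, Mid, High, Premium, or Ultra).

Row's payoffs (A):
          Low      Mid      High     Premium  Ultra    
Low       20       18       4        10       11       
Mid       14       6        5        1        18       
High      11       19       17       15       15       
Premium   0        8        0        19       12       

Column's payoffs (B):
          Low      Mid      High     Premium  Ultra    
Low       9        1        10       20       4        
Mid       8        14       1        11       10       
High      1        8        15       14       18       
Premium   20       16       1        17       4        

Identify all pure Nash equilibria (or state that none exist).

Check mutual best responses: a cell is a NE iff neither player can gain by unilaterally deviating.
Row's best responses — vs Low: Low (payoff 20); vs Mid: High (payoff 19); vs High: High (payoff 17); vs Premium: Premium (payoff 19); vs Ultra: Mid (payoff 18).
Column's best responses — vs Low: Premium (payoff 20); vs Mid: Mid (payoff 14); vs High: Ultra (payoff 18); vs Premium: Low (payoff 20).
No cell has both players best-responding. For instance, Row's best reply to Ultra is Mid, but against Mid Column prefers Mid over Ultra.

None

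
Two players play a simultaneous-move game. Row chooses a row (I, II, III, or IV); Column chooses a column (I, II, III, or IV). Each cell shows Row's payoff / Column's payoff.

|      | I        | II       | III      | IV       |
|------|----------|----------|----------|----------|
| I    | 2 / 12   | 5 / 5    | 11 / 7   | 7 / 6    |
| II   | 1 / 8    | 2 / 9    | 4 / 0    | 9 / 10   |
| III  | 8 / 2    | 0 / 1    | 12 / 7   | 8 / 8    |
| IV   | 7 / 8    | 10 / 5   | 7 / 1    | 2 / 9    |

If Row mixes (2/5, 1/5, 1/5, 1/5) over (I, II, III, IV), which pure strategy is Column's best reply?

I

Compute Column's expected payoff from each pure strategy against the given mix.
I: (2/5)·12 + (1/5)·8 + (1/5)·2 + (1/5)·8 = 42/5
II: (2/5)·5 + (1/5)·9 + (1/5)·1 + (1/5)·5 = 5
III: (2/5)·7 + (1/5)·0 + (1/5)·7 + (1/5)·1 = 22/5
IV: (2/5)·6 + (1/5)·10 + (1/5)·8 + (1/5)·9 = 39/5
Highest expected payoff is 42/5, from I.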